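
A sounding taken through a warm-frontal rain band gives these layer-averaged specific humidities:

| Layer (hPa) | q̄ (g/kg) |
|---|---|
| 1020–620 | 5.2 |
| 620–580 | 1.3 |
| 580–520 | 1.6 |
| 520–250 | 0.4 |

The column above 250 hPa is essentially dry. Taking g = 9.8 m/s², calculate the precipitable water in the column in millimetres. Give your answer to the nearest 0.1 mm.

PW ≈ 23.8 mm

Precipitable water is the column-integrated vapour mass per unit area: PW = (1/g) Σ q̄ Δp, with q in kg/kg and Δp in Pa (1 kg/m² of water = 1 mm).
Layer 1020–620 hPa: Δp = 400 hPa = 40000 Pa, q̄ = 0.0052 kg/kg → 0.0052 × 40000 / 9.8 = 21.22 mm
Layer 620–580 hPa: Δp = 40 hPa = 4000 Pa, q̄ = 0.0013 kg/kg → 0.0013 × 4000 / 9.8 = 0.53 mm
Layer 580–520 hPa: Δp = 60 hPa = 6000 Pa, q̄ = 0.0016 kg/kg → 0.0016 × 6000 / 9.8 = 0.98 mm
Layer 520–250 hPa: Δp = 270 hPa = 27000 Pa, q̄ = 0.0004 kg/kg → 0.0004 × 27000 / 9.8 = 1.10 mm
PW = 21.22 + 0.53 + 0.98 + 1.10 = 23.83 ≈ 23.8 mm.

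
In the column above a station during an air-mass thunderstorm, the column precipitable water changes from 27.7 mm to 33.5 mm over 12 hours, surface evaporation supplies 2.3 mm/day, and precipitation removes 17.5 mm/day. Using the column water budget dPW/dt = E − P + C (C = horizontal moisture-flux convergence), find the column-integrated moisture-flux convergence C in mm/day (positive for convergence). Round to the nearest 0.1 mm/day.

dPW/dt = (33.5 − 27.7) mm / (12/24 day) = +11.600 mm/day.
C = dPW/dt − E + P = (+11.600) − 2.3 + 17.5 = 26.8 mm/day.

C ≈ 26.8 mm/day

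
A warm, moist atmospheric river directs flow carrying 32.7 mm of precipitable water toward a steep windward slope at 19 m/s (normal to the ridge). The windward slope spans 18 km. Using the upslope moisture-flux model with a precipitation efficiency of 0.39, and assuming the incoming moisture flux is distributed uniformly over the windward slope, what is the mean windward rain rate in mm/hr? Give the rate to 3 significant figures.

R ≈ 48.5 mm/hr

Incoming column moisture flux per unit ridge length: F = V × PW = 19 × 32.7 = 621.3 mm·m/s.
Spread over the 18 km slope with efficiency ε = 0.39: R = ε·F/W = 0.39 × 621.3 / 18000 m = 1.346e-02 mm/s.
R = 1.346e-02 × 3600 = 48.5 mm/hr.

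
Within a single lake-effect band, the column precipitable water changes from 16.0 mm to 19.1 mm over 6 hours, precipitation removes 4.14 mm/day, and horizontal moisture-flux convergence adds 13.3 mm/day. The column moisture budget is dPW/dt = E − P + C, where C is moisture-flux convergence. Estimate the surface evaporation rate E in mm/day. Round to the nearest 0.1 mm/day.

E ≈ 3.2 mm/day

dPW/dt = (19.1 − 16.0) mm / (6/24 day) = +12.400 mm/day.
E = dPW/dt + P − C = (+12.400) + 4.14 − (13.3) = 3.2 mm/day.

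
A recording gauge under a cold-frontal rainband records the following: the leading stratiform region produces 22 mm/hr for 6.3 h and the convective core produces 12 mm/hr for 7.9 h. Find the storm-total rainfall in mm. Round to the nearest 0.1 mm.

total ≈ 233.4 mm

Total = Σ Rᵢ Δtᵢ = 22 × 6.3 + 12 × 7.9
      = 138.6 + 94.8 = 233.4 mm.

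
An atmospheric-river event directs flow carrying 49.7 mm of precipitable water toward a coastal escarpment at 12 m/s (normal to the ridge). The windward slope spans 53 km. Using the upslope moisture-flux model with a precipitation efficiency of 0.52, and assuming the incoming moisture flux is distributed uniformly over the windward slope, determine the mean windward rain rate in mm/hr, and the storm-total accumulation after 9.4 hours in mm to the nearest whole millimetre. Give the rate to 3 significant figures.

Incoming column moisture flux per unit ridge length: F = V × PW = 12 × 49.7 = 596.4 mm·m/s.
Spread over the 53 km slope with efficiency ε = 0.52: R = ε·F/W = 0.52 × 596.4 / 53000 m = 5.851e-03 mm/s.
R = 5.851e-03 × 3600 = 21.1 mm/hr.
Over 9.4 h: total = 21.1 × 9.4 = 198.34 ≈ 198 mm.

R ≈ 21.1 mm/hr; total ≈ 198 mm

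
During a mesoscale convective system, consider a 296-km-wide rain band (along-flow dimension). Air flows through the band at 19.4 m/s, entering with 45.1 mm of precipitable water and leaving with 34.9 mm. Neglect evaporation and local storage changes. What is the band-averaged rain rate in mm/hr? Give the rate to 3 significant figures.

R ≈ 2.41 mm/hr

Column moisture flux per unit crosswind length is F = V × PW.
Inflow: F_in = 19.4 × 45.1 = 874.94 mm·m/s
Outflow: F_out = 19.4 × 34.9 = 677.06 mm·m/s
Steady-state rate R = (F_in − F_out)/L = (874.94 − 677.06) / 296000 m = 6.685e-04 mm/s.
R = 6.685e-04 × 3600 = 2.41 mm/hr.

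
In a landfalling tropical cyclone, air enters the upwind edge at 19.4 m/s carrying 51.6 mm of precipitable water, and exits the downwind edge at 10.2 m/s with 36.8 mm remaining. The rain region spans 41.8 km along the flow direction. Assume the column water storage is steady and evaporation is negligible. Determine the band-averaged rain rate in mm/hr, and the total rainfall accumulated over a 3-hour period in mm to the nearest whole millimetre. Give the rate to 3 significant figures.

Column moisture flux per unit crosswind length is F = V × PW.
Inflow: F_in = 19.4 × 51.6 = 1001.04 mm·m/s
Outflow: F_out = 10.2 × 36.8 = 375.36 mm·m/s
Steady-state rate R = (F_in − F_out)/L = (1001.04 − 375.36) / 41800 m = 1.497e-02 mm/s.
R = 1.497e-02 × 3600 = 53.9 mm/hr.
Over 3 h: total = 53.9 × 3 = 161.7 ≈ 162 mm.

R ≈ 53.9 mm/hr; total ≈ 162 mm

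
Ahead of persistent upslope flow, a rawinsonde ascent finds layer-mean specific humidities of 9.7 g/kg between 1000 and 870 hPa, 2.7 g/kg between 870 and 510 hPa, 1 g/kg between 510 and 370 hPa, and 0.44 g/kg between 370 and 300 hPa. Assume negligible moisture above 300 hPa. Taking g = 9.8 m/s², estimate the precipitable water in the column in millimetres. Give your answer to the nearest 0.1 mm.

Precipitable water is the column-integrated vapour mass per unit area: PW = (1/g) Σ q̄ Δp, with q in kg/kg and Δp in Pa (1 kg/m² of water = 1 mm).
Layer 1000–870 hPa: Δp = 130 hPa = 13000 Pa, q̄ = 0.0097 kg/kg → 0.0097 × 13000 / 9.8 = 12.87 mm
Layer 870–510 hPa: Δp = 360 hPa = 36000 Pa, q̄ = 0.0027 kg/kg → 0.0027 × 36000 / 9.8 = 9.92 mm
Layer 510–370 hPa: Δp = 140 hPa = 14000 Pa, q̄ = 0.001 kg/kg → 0.001 × 14000 / 9.8 = 1.43 mm
Layer 370–300 hPa: Δp = 70 hPa = 7000 Pa, q̄ = 0.00044 kg/kg → 0.00044 × 7000 / 9.8 = 0.31 mm
PW = 12.87 + 9.92 + 1.43 + 0.31 = 24.53 ≈ 24.5 mm.

PW ≈ 24.5 mm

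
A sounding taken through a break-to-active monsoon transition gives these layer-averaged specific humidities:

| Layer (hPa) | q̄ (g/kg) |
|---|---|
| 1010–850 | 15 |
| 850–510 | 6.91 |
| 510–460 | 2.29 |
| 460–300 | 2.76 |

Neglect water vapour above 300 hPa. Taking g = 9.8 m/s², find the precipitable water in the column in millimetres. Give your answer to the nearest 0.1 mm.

PW ≈ 54.1 mm

Precipitable water is the column-integrated vapour mass per unit area: PW = (1/g) Σ q̄ Δp, with q in kg/kg and Δp in Pa (1 kg/m² of water = 1 mm).
Layer 1010–850 hPa: Δp = 160 hPa = 16000 Pa, q̄ = 0.015 kg/kg → 0.015 × 16000 / 9.8 = 24.49 mm
Layer 850–510 hPa: Δp = 340 hPa = 34000 Pa, q̄ = 0.00691 kg/kg → 0.00691 × 34000 / 9.8 = 23.97 mm
Layer 510–460 hPa: Δp = 50 hPa = 5000 Pa, q̄ = 0.00229 kg/kg → 0.00229 × 5000 / 9.8 = 1.17 mm
Layer 460–300 hPa: Δp = 160 hPa = 16000 Pa, q̄ = 0.00276 kg/kg → 0.00276 × 16000 / 9.8 = 4.51 mm
PW = 24.49 + 23.97 + 1.17 + 4.51 = 54.14 ≈ 54.1 mm.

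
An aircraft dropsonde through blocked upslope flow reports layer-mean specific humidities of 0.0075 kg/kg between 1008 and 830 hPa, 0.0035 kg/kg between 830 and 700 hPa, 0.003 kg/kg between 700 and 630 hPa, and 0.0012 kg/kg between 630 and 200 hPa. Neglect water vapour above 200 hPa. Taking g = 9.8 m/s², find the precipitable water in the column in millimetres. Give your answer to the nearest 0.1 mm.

PW ≈ 25.7 mm

Precipitable water is the column-integrated vapour mass per unit area: PW = (1/g) Σ q̄ Δp, with q in kg/kg and Δp in Pa (1 kg/m² of water = 1 mm).
Layer 1008–830 hPa: Δp = 178 hPa = 17800 Pa, q̄ = 0.0075 kg/kg → 0.0075 × 17800 / 9.8 = 13.62 mm
Layer 830–700 hPa: Δp = 130 hPa = 13000 Pa, q̄ = 0.0035 kg/kg → 0.0035 × 13000 / 9.8 = 4.64 mm
Layer 700–630 hPa: Δp = 70 hPa = 7000 Pa, q̄ = 0.003 kg/kg → 0.003 × 7000 / 9.8 = 2.14 mm
Layer 630–200 hPa: Δp = 430 hPa = 43000 Pa, q̄ = 0.0012 kg/kg → 0.0012 × 43000 / 9.8 = 5.27 mm
PW = 13.62 + 4.64 + 2.14 + 5.27 = 25.67 ≈ 25.7 mm.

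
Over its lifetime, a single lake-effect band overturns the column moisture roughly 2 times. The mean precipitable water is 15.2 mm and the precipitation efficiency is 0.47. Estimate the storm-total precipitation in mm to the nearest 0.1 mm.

precipitation ≈ 14.3 mm

Each cycle deposits ε × PW = 0.47 × 15.2 = 7.144 mm.
Over 2 cycles: 2 × 7.144 = 14.3 mm.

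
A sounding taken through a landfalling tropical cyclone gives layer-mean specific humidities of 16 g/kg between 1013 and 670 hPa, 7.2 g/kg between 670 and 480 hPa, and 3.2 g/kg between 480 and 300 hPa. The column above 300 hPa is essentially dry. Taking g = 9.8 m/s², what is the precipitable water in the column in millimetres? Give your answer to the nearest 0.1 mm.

Precipitable water is the column-integrated vapour mass per unit area: PW = (1/g) Σ q̄ Δp, with q in kg/kg and Δp in Pa (1 kg/m² of water = 1 mm).
Layer 1013–670 hPa: Δp = 343 hPa = 34300 Pa, q̄ = 0.016 kg/kg → 0.016 × 34300 / 9.8 = 56.00 mm
Layer 670–480 hPa: Δp = 190 hPa = 19000 Pa, q̄ = 0.0072 kg/kg → 0.0072 × 19000 / 9.8 = 13.96 mm
Layer 480–300 hPa: Δp = 180 hPa = 18000 Pa, q̄ = 0.0032 kg/kg → 0.0032 × 18000 / 9.8 = 5.88 mm
PW = 56.00 + 13.96 + 5.88 = 75.84 ≈ 75.8 mm.

PW ≈ 75.8 mm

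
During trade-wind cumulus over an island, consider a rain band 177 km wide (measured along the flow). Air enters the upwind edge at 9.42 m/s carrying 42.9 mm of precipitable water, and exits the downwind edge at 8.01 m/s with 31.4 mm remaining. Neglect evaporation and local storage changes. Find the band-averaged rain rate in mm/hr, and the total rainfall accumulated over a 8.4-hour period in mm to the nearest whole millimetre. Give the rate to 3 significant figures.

R ≈ 3.10 mm/hr; total ≈ 26 mm

Column moisture flux per unit crosswind length is F = V × PW.
Inflow: F_in = 9.42 × 42.9 = 404.118 mm·m/s
Outflow: F_out = 8.01 × 31.4 = 251.514 mm·m/s
Steady-state rate R = (F_in − F_out)/L = (404.118 − 251.514) / 177000 m = 8.622e-04 mm/s.
R = 8.622e-04 × 3600 = 3.10 mm/hr.
Over 8.4 h: total = 3.10 × 8.4 = 26.04 ≈ 26 mm.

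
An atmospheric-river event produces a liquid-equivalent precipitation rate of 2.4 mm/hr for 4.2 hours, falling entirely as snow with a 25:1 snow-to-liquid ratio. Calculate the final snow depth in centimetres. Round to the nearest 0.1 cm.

snow depth ≈ 25.2 cm

Liquid-equivalent depth = 2.4 × 4.2 = 10.08 mm.
Snow depth = 10.08 mm × 25 = 252 mm = 25.2 cm.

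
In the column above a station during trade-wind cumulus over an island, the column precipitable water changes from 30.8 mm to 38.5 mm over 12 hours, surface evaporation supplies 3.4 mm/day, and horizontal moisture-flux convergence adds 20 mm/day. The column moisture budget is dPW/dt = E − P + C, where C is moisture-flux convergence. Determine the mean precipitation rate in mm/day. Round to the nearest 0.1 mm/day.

P ≈ 8.0 mm/day

dPW/dt = (38.5 − 30.8) mm / (12/24 day) = +15.400 mm/day.
P = E + C − dPW/dt = 3.4 + (20) − (+15.400) = 8.0 mm/day.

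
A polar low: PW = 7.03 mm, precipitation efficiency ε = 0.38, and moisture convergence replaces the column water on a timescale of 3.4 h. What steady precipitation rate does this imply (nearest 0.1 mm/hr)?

Each overturning extracts ε × PW = 0.38 × 7.03 = 2.6714 mm.
Rate = ε·PW / τ = 2.6714 / 3.4 h = 0.8 mm/hr.

R ≈ 0.8 mm/hr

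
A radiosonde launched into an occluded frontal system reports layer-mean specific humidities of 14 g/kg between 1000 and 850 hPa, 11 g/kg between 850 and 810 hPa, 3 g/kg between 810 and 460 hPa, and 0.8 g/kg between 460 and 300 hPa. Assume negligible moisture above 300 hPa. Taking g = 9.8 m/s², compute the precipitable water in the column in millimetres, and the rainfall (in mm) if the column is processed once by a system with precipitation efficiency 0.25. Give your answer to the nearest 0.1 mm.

PW ≈ 37.9 mm; rainfall ≈ 9.5 mm

Precipitable water is the column-integrated vapour mass per unit area: PW = (1/g) Σ q̄ Δp, with q in kg/kg and Δp in Pa (1 kg/m² of water = 1 mm).
Layer 1000–850 hPa: Δp = 150 hPa = 15000 Pa, q̄ = 0.014 kg/kg → 0.014 × 15000 / 9.8 = 21.43 mm
Layer 850–810 hPa: Δp = 40 hPa = 4000 Pa, q̄ = 0.011 kg/kg → 0.011 × 4000 / 9.8 = 4.49 mm
Layer 810–460 hPa: Δp = 350 hPa = 35000 Pa, q̄ = 0.003 kg/kg → 0.003 × 35000 / 9.8 = 10.71 mm
Layer 460–300 hPa: Δp = 160 hPa = 16000 Pa, q̄ = 0.0008 kg/kg → 0.0008 × 16000 / 9.8 = 1.31 mm
PW = 21.43 + 4.49 + 10.71 + 1.31 = 37.94 ≈ 37.9 mm.
Rainfall = ε × PW = 0.25 × 37.9 = 9.5 mm.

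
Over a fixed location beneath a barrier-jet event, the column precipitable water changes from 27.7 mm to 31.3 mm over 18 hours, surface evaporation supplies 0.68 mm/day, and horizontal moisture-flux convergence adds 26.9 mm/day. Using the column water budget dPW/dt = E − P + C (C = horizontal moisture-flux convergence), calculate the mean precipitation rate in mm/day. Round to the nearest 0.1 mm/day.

P ≈ 22.8 mm/day

dPW/dt = (31.3 − 27.7) mm / (18/24 day) = +4.800 mm/day.
P = E + C − dPW/dt = 0.68 + (26.9) − (+4.800) = 22.8 mm/day.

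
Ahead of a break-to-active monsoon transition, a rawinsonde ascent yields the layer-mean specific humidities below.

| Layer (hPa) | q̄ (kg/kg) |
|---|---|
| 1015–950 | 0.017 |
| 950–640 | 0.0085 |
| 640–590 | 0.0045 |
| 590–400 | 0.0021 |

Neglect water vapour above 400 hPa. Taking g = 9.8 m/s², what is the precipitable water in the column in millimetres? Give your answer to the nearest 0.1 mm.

Precipitable water is the column-integrated vapour mass per unit area: PW = (1/g) Σ q̄ Δp, with q in kg/kg and Δp in Pa (1 kg/m² of water = 1 mm).
Layer 1015–950 hPa: Δp = 65 hPa = 6500 Pa, q̄ = 0.017 kg/kg → 0.017 × 6500 / 9.8 = 11.28 mm
Layer 950–640 hPa: Δp = 310 hPa = 31000 Pa, q̄ = 0.0085 kg/kg → 0.0085 × 31000 / 9.8 = 26.89 mm
Layer 640–590 hPa: Δp = 50 hPa = 5000 Pa, q̄ = 0.0045 kg/kg → 0.0045 × 5000 / 9.8 = 2.30 mm
Layer 590–400 hPa: Δp = 190 hPa = 19000 Pa, q̄ = 0.0021 kg/kg → 0.0021 × 19000 / 9.8 = 4.07 mm
PW = 11.28 + 26.89 + 2.30 + 4.07 = 44.54 ≈ 44.5 mm.

PW ≈ 44.5 mm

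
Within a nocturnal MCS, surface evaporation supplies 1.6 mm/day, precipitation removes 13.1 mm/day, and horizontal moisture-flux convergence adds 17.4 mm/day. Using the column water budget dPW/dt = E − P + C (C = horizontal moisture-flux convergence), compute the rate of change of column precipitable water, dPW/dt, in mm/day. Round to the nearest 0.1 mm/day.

dPW/dt = E − P + C = 1.6 − 13.1 + (17.4) = 5.9 mm/day.

dPW/dt ≈ 5.9 mm/day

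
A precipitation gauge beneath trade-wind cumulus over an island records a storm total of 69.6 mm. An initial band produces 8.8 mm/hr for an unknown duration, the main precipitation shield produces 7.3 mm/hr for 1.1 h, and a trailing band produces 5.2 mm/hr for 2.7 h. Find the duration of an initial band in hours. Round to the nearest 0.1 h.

Known phases: 7.3 × 1.1 + 5.2 × 2.7 = 8.03 + 14.04 = 22.07 mm.
Remaining depth = 69.6 − 22.07 = 47.53 mm.
Duration = 47.53 / 8.8 = 5.4 h.

duration ≈ 5.4 h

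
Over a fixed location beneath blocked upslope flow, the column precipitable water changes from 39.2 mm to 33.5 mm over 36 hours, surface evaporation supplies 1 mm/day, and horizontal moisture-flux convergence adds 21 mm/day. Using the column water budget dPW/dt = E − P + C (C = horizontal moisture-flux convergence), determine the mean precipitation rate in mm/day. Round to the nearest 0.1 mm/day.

P ≈ 25.8 mm/day

dPW/dt = (33.5 − 39.2) mm / (36/24 day) = -3.800 mm/day.
P = E + C − dPW/dt = 1 + (21) − (-3.800) = 25.8 mm/day.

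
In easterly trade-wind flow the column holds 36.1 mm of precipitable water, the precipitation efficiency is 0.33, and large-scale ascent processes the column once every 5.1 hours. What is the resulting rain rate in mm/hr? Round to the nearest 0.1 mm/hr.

Each overturning extracts ε × PW = 0.33 × 36.1 = 11.913 mm.
Rate = ε·PW / τ = 11.913 / 5.1 h = 2.3 mm/hr.

R ≈ 2.3 mm/hr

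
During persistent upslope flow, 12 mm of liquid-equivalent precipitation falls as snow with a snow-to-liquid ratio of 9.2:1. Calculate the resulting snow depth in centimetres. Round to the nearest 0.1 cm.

snow depth ≈ 11.0 cm

Snow depth = liquid × ratio = 12 mm × 9.2 = 110.4 mm = 11.0 cm.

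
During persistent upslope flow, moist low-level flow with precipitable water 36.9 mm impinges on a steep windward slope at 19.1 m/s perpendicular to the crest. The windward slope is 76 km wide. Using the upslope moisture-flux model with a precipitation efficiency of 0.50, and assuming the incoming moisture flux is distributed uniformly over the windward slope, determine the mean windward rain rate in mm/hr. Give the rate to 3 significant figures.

Incoming column moisture flux per unit ridge length: F = V × PW = 19.1 × 36.9 = 704.79 mm·m/s.
Spread over the 76 km slope with efficiency ε = 0.50: R = ε·F/W = 0.50 × 704.79 / 76000 m = 4.637e-03 mm/s.
R = 4.637e-03 × 3600 = 16.7 mm/hr.

R ≈ 16.7 mm/hr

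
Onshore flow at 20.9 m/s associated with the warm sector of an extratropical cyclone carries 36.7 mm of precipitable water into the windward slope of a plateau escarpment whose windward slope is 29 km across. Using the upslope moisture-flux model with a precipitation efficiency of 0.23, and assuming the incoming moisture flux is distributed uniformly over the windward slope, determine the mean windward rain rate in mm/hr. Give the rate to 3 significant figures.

R ≈ 21.9 mm/hr

Incoming column moisture flux per unit ridge length: F = V × PW = 20.9 × 36.7 = 767.03 mm·m/s.
Spread over the 29 km slope with efficiency ε = 0.23: R = ε·F/W = 0.23 × 767.03 / 29000 m = 6.083e-03 mm/s.
R = 6.083e-03 × 3600 = 21.9 mm/hr.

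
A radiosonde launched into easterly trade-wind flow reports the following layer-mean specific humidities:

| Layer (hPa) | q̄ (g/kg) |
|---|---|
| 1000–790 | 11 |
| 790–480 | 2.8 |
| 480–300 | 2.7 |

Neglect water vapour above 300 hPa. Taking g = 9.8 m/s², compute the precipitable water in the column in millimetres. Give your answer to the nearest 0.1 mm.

PW ≈ 37.4 mm

Precipitable water is the column-integrated vapour mass per unit area: PW = (1/g) Σ q̄ Δp, with q in kg/kg and Δp in Pa (1 kg/m² of water = 1 mm).
Layer 1000–790 hPa: Δp = 210 hPa = 21000 Pa, q̄ = 0.011 kg/kg → 0.011 × 21000 / 9.8 = 23.57 mm
Layer 790–480 hPa: Δp = 310 hPa = 31000 Pa, q̄ = 0.0028 kg/kg → 0.0028 × 31000 / 9.8 = 8.86 mm
Layer 480–300 hPa: Δp = 180 hPa = 18000 Pa, q̄ = 0.0027 kg/kg → 0.0027 × 18000 / 9.8 = 4.96 mm
PW = 23.57 + 8.86 + 4.96 = 37.39 ≈ 37.4 mm.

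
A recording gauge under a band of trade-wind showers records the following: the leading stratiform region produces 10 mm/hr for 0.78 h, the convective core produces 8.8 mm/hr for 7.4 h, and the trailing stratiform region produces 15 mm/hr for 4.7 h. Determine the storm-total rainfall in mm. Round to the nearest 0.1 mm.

Total = Σ Rᵢ Δtᵢ = 10 × 0.78 + 8.8 × 7.4 + 15 × 4.7
      = 7.8 + 65.12 + 70.5 = 143.4 mm.

total ≈ 143.4 mm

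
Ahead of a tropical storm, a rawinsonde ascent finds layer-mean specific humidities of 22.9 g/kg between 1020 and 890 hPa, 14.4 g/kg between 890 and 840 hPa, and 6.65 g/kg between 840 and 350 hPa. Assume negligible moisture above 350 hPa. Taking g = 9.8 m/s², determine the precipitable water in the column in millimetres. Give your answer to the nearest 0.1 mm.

Precipitable water is the column-integrated vapour mass per unit area: PW = (1/g) Σ q̄ Δp, with q in kg/kg and Δp in Pa (1 kg/m² of water = 1 mm).
Layer 1020–890 hPa: Δp = 130 hPa = 13000 Pa, q̄ = 0.0229 kg/kg → 0.0229 × 13000 / 9.8 = 30.38 mm
Layer 890–840 hPa: Δp = 50 hPa = 5000 Pa, q̄ = 0.0144 kg/kg → 0.0144 × 5000 / 9.8 = 7.35 mm
Layer 840–350 hPa: Δp = 490 hPa = 49000 Pa, q̄ = 0.00665 kg/kg → 0.00665 × 49000 / 9.8 = 33.25 mm
PW = 30.38 + 7.35 + 33.25 = 70.98 ≈ 71.0 mm.

PW ≈ 71.0 mm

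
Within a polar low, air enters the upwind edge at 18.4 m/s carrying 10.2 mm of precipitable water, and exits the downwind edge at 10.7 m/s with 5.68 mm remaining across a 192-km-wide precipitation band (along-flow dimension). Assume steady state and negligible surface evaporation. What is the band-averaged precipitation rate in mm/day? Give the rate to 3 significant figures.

R ≈ 57.1 mm/day

Column moisture flux per unit crosswind length is F = V × PW.
Inflow: F_in = 18.4 × 10.2 = 187.68 mm·m/s
Outflow: F_out = 10.7 × 5.68 = 60.776 mm·m/s
Steady-state rate R = (F_in − F_out)/L = (187.68 − 60.776) / 192000 m = 6.610e-04 mm/s.
R = 6.610e-04 × 3600 × 24 = 57.1 mm/day.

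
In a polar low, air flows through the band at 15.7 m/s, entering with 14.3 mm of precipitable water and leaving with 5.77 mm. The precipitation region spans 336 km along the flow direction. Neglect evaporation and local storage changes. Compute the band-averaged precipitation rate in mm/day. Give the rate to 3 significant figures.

Column moisture flux per unit crosswind length is F = V × PW.
Inflow: F_in = 15.7 × 14.3 = 224.51 mm·m/s
Outflow: F_out = 15.7 × 5.77 = 90.589 mm·m/s
Steady-state rate R = (F_in − F_out)/L = (224.51 − 90.589) / 336000 m = 3.986e-04 mm/s.
R = 3.986e-04 × 3600 × 24 = 34.4 mm/day.

R ≈ 34.4 mm/day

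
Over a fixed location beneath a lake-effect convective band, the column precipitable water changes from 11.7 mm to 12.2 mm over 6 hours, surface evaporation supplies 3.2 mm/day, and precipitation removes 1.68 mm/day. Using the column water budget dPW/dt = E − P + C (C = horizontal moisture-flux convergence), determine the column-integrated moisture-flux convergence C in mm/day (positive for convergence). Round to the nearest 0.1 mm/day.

C ≈ 0.5 mm/day

dPW/dt = (12.2 − 11.7) mm / (6/24 day) = +2.000 mm/day.
C = dPW/dt − E + P = (+2.000) − 3.2 + 1.68 = 0.5 mm/day.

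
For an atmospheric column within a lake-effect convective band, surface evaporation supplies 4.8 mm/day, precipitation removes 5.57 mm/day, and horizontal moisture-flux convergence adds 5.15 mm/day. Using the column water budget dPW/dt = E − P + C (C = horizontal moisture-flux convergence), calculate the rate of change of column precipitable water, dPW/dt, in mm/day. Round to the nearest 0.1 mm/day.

dPW/dt ≈ 4.4 mm/day

dPW/dt = E − P + C = 4.8 − 5.57 + (5.15) = 4.4 mm/day.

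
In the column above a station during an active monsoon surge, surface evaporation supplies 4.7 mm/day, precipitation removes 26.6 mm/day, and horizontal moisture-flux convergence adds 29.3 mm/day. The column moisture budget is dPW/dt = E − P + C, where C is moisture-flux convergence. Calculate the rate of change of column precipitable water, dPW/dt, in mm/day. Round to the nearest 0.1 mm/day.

dPW/dt ≈ 7.4 mm/day

dPW/dt = E − P + C = 4.7 − 26.6 + (29.3) = 7.4 mm/day.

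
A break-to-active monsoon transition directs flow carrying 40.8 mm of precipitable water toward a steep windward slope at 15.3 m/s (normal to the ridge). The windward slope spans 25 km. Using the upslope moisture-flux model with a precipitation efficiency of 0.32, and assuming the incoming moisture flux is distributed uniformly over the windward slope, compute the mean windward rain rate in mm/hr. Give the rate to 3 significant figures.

R ≈ 28.8 mm/hr

Incoming column moisture flux per unit ridge length: F = V × PW = 15.3 × 40.8 = 624.24 mm·m/s.
Spread over the 25 km slope with efficiency ε = 0.32: R = ε·F/W = 0.32 × 624.24 / 25000 m = 7.990e-03 mm/s.
R = 7.990e-03 × 3600 = 28.8 mm/hr.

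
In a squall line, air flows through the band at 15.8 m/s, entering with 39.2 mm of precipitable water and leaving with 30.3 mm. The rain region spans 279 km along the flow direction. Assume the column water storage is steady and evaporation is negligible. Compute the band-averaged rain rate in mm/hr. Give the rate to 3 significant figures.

R ≈ 1.81 mm/hr

Column moisture flux per unit crosswind length is F = V × PW.
Inflow: F_in = 15.8 × 39.2 = 619.36 mm·m/s
Outflow: F_out = 15.8 × 30.3 = 478.74 mm·m/s
Steady-state rate R = (F_in − F_out)/L = (619.36 − 478.74) / 279000 m = 5.040e-04 mm/s.
R = 5.040e-04 × 3600 = 1.81 mm/hr.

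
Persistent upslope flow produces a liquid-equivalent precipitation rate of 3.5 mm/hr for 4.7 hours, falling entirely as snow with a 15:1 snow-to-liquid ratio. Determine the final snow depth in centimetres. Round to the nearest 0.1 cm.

Liquid-equivalent depth = 3.5 × 4.7 = 16.45 mm.
Snow depth = 16.45 mm × 15 = 246.75 mm = 24.7 cm.

snow depth ≈ 24.7 cm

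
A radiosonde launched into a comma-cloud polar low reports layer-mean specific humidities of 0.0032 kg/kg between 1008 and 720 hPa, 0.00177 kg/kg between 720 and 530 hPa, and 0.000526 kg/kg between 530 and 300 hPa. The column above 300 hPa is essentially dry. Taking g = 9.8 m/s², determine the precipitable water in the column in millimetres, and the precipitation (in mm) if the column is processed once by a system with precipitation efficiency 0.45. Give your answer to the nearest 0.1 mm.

PW ≈ 14.1 mm; precipitation ≈ 6.3 mm

Precipitable water is the column-integrated vapour mass per unit area: PW = (1/g) Σ q̄ Δp, with q in kg/kg and Δp in Pa (1 kg/m² of water = 1 mm).
Layer 1008–720 hPa: Δp = 288 hPa = 28800 Pa, q̄ = 0.0032 kg/kg → 0.0032 × 28800 / 9.8 = 9.40 mm
Layer 720–530 hPa: Δp = 190 hPa = 19000 Pa, q̄ = 0.00177 kg/kg → 0.00177 × 19000 / 9.8 = 3.43 mm
Layer 530–300 hPa: Δp = 230 hPa = 23000 Pa, q̄ = 0.000526 kg/kg → 0.000526 × 23000 / 9.8 = 1.23 mm
PW = 9.40 + 3.43 + 1.23 = 14.06 ≈ 14.1 mm.
Precipitation = ε × PW = 0.45 × 14.1 = 6.3 mm.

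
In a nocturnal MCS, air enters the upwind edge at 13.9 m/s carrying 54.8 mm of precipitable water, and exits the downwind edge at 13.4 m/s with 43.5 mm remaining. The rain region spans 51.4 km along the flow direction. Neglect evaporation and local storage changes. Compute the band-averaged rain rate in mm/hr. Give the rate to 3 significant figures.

Column moisture flux per unit crosswind length is F = V × PW.
Inflow: F_in = 13.9 × 54.8 = 761.72 mm·m/s
Outflow: F_out = 13.4 × 43.5 = 582.9 mm·m/s
Steady-state rate R = (F_in − F_out)/L = (761.72 − 582.9) / 51400 m = 3.479e-03 mm/s.
R = 3.479e-03 × 3600 = 12.5 mm/hr.

R ≈ 12.5 mm/hr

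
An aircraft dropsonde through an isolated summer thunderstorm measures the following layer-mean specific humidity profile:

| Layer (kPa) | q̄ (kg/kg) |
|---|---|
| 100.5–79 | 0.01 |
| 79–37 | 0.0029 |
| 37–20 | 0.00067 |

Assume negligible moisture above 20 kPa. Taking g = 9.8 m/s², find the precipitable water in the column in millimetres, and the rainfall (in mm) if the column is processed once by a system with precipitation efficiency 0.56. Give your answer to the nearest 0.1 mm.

PW ≈ 35.5 mm; rainfall ≈ 19.9 mm

Precipitable water is the column-integrated vapour mass per unit area: PW = (1/g) Σ q̄ Δp, with q in kg/kg and Δp in Pa (1 kg/m² of water = 1 mm).
Layer 100.5–79 kPa: Δp = 215 hPa = 21500 Pa, q̄ = 0.01 kg/kg → 0.01 × 21500 / 9.8 = 21.94 mm
Layer 79–37 kPa: Δp = 420 hPa = 42000 Pa, q̄ = 0.0029 kg/kg → 0.0029 × 42000 / 9.8 = 12.43 mm
Layer 37–20 kPa: Δp = 170 hPa = 17000 Pa, q̄ = 0.00067 kg/kg → 0.00067 × 17000 / 9.8 = 1.16 mm
PW = 21.94 + 12.43 + 1.16 = 35.53 ≈ 35.5 mm.
Rainfall = ε × PW = 0.56 × 35.5 = 19.9 mm.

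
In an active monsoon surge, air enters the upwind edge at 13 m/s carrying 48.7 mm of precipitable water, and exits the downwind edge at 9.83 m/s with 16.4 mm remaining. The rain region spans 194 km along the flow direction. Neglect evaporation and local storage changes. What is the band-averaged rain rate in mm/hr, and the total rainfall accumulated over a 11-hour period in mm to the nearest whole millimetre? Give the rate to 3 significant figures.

R ≈ 8.76 mm/hr; total ≈ 96 mm

Column moisture flux per unit crosswind length is F = V × PW.
Inflow: F_in = 13 × 48.7 = 633.1 mm·m/s
Outflow: F_out = 9.83 × 16.4 = 161.212 mm·m/s
Steady-state rate R = (F_in − F_out)/L = (633.1 − 161.212) / 194000 m = 2.432e-03 mm/s.
R = 2.432e-03 × 3600 = 8.76 mm/hr.
Over 11 h: total = 8.76 × 11 = 96.36 ≈ 96 mm.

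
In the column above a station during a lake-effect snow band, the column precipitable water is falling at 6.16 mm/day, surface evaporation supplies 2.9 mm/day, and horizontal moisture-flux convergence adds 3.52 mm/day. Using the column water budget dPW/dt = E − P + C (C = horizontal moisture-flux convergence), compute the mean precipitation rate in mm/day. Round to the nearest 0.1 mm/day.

P ≈ 12.6 mm/day

dPW/dt = -6.16 mm/day.
P = E + C − dPW/dt = 2.9 + (3.52) − (-6.16) = 12.6 mm/day.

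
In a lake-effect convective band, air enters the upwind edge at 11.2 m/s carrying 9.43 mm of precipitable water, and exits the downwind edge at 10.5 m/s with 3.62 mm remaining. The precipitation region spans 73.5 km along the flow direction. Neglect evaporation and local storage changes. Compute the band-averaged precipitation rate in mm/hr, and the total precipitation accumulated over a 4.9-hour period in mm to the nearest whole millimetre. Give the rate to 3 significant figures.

Column moisture flux per unit crosswind length is F = V × PW.
Inflow: F_in = 11.2 × 9.43 = 105.616 mm·m/s
Outflow: F_out = 10.5 × 3.62 = 38.01 mm·m/s
Steady-state rate R = (F_in − F_out)/L = (105.616 − 38.01) / 73500 m = 9.198e-04 mm/s.
R = 9.198e-04 × 3600 = 3.31 mm/hr.
Over 4.9 h: total = 3.31 × 4.9 = 16.219 ≈ 16 mm.

R ≈ 3.31 mm/hr; total ≈ 16 mm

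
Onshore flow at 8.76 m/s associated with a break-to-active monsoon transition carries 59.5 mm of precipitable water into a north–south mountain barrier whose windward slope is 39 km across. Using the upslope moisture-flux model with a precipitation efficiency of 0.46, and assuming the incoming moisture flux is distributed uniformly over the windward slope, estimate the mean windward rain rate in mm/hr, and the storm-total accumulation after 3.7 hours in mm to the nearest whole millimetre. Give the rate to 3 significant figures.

R ≈ 22.1 mm/hr; total ≈ 82 mm

Incoming column moisture flux per unit ridge length: F = V × PW = 8.76 × 59.5 = 521.22 mm·m/s.
Spread over the 39 km slope with efficiency ε = 0.46: R = ε·F/W = 0.46 × 521.22 / 39000 m = 6.148e-03 mm/s.
R = 6.148e-03 × 3600 = 22.1 mm/hr.
Over 3.7 h: total = 22.1 × 3.7 = 81.77 ≈ 82 mm.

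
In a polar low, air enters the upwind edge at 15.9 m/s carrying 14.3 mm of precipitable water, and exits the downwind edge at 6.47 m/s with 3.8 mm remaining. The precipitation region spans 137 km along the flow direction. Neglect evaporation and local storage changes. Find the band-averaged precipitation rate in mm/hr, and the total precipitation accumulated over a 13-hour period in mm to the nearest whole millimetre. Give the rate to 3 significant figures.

Column moisture flux per unit crosswind length is F = V × PW.
Inflow: F_in = 15.9 × 14.3 = 227.37 mm·m/s
Outflow: F_out = 6.47 × 3.8 = 24.586 mm·m/s
Steady-state rate R = (F_in − F_out)/L = (227.37 − 24.586) / 137000 m = 1.480e-03 mm/s.
R = 1.480e-03 × 3600 = 5.33 mm/hr.
Over 13 h: total = 5.33 × 13 = 69.29 ≈ 69 mm.

R ≈ 5.33 mm/hr; total ≈ 69 mm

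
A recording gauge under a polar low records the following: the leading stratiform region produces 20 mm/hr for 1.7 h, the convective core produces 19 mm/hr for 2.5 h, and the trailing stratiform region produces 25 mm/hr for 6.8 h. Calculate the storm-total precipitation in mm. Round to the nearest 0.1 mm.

total ≈ 251.5 mm

Total = Σ Rᵢ Δtᵢ = 20 × 1.7 + 19 × 2.5 + 25 × 6.8
      = 34 + 47.5 + 170 = 251.5 mm.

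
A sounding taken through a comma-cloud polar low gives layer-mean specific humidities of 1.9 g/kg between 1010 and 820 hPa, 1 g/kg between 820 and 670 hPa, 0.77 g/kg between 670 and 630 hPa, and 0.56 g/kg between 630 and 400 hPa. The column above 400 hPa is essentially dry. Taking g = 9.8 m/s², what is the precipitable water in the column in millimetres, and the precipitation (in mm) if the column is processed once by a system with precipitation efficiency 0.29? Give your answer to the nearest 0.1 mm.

PW ≈ 6.8 mm; precipitation ≈ 2.0 mm

Precipitable water is the column-integrated vapour mass per unit area: PW = (1/g) Σ q̄ Δp, with q in kg/kg and Δp in Pa (1 kg/m² of water = 1 mm).
Layer 1010–820 hPa: Δp = 190 hPa = 19000 Pa, q̄ = 0.0019 kg/kg → 0.0019 × 19000 / 9.8 = 3.68 mm
Layer 820–670 hPa: Δp = 150 hPa = 15000 Pa, q̄ = 0.001 kg/kg → 0.001 × 15000 / 9.8 = 1.53 mm
Layer 670–630 hPa: Δp = 40 hPa = 4000 Pa, q̄ = 0.00077 kg/kg → 0.00077 × 4000 / 9.8 = 0.31 mm
Layer 630–400 hPa: Δp = 230 hPa = 23000 Pa, q̄ = 0.00056 kg/kg → 0.00056 × 23000 / 9.8 = 1.31 mm
PW = 3.68 + 1.53 + 0.31 + 1.31 = 6.83 ≈ 6.8 mm.
Precipitation = ε × PW = 0.29 × 6.8 = 2.0 mm.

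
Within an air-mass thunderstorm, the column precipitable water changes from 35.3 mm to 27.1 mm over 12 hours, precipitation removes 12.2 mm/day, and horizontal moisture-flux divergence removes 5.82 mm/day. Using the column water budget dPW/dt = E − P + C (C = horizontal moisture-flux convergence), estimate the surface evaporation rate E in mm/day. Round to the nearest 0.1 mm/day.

E ≈ 1.6 mm/day

dPW/dt = (27.1 − 35.3) mm / (12/24 day) = -16.400 mm/day.
E = dPW/dt + P − C = (-16.400) + 12.2 − (-5.82) = 1.6 mm/day.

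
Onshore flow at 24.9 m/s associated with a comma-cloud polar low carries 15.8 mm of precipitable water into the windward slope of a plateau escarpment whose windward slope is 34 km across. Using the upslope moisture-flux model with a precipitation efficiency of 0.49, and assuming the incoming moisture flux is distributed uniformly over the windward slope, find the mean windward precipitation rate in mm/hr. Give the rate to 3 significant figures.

R ≈ 20.4 mm/hr

Incoming column moisture flux per unit ridge length: F = V × PW = 24.9 × 15.8 = 393.42 mm·m/s.
Spread over the 34 km slope with efficiency ε = 0.49: R = ε·F/W = 0.49 × 393.42 / 34000 m = 5.670e-03 mm/s.
R = 5.670e-03 × 3600 = 20.4 mm/hr.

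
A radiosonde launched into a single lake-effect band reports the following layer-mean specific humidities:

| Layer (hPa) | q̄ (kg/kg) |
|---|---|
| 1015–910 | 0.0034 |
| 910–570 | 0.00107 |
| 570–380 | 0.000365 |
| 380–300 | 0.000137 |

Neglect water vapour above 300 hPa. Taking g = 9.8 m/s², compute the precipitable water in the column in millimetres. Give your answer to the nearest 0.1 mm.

PW ≈ 8.2 mm

Precipitable water is the column-integrated vapour mass per unit area: PW = (1/g) Σ q̄ Δp, with q in kg/kg and Δp in Pa (1 kg/m² of water = 1 mm).
Layer 1015–910 hPa: Δp = 105 hPa = 10500 Pa, q̄ = 0.0034 kg/kg → 0.0034 × 10500 / 9.8 = 3.64 mm
Layer 910–570 hPa: Δp = 340 hPa = 34000 Pa, q̄ = 0.00107 kg/kg → 0.00107 × 34000 / 9.8 = 3.71 mm
Layer 570–380 hPa: Δp = 190 hPa = 19000 Pa, q̄ = 0.000365 kg/kg → 0.000365 × 19000 / 9.8 = 0.71 mm
Layer 380–300 hPa: Δp = 80 hPa = 8000 Pa, q̄ = 0.000137 kg/kg → 0.000137 × 8000 / 9.8 = 0.11 mm
PW = 3.64 + 3.71 + 0.71 + 0.11 = 8.17 ≈ 8.2 mm.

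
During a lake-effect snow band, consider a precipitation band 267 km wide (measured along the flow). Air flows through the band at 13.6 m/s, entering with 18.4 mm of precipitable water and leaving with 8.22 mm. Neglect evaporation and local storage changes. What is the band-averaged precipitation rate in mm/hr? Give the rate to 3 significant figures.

R ≈ 1.87 mm/hr

Column moisture flux per unit crosswind length is F = V × PW.
Inflow: F_in = 13.6 × 18.4 = 250.24 mm·m/s
Outflow: F_out = 13.6 × 8.22 = 111.792 mm·m/s
Steady-state rate R = (F_in − F_out)/L = (250.24 − 111.792) / 267000 m = 5.185e-04 mm/s.
R = 5.185e-04 × 3600 = 1.87 mm/hr.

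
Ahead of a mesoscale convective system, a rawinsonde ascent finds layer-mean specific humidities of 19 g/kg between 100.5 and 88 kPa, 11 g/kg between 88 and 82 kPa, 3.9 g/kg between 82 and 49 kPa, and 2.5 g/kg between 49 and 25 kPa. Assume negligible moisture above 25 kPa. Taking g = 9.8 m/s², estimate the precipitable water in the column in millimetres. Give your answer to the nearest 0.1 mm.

PW ≈ 50.2 mm

Precipitable water is the column-integrated vapour mass per unit area: PW = (1/g) Σ q̄ Δp, with q in kg/kg and Δp in Pa (1 kg/m² of water = 1 mm).
Layer 100.5–88 kPa: Δp = 125 hPa = 12500 Pa, q̄ = 0.019 kg/kg → 0.019 × 12500 / 9.8 = 24.23 mm
Layer 88–82 kPa: Δp = 60 hPa = 6000 Pa, q̄ = 0.011 kg/kg → 0.011 × 6000 / 9.8 = 6.73 mm
Layer 82–49 kPa: Δp = 330 hPa = 33000 Pa, q̄ = 0.0039 kg/kg → 0.0039 × 33000 / 9.8 = 13.13 mm
Layer 49–25 kPa: Δp = 240 hPa = 24000 Pa, q̄ = 0.0025 kg/kg → 0.0025 × 24000 / 9.8 = 6.12 mm
PW = 24.23 + 6.73 + 13.13 + 6.12 = 50.21 ≈ 50.2 mm.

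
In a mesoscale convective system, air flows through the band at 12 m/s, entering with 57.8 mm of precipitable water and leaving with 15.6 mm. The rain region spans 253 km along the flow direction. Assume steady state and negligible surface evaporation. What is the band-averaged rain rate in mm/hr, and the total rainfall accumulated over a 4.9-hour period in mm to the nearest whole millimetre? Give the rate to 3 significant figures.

Column moisture flux per unit crosswind length is F = V × PW.
Inflow: F_in = 12 × 57.8 = 693.6 mm·m/s
Outflow: F_out = 12 × 15.6 = 187.2 mm·m/s
Steady-state rate R = (F_in − F_out)/L = (693.6 − 187.2) / 253000 m = 2.002e-03 mm/s.
R = 2.002e-03 × 3600 = 7.21 mm/hr.
Over 4.9 h: total = 7.21 × 4.9 = 35.329 ≈ 35 mm.

R ≈ 7.21 mm/hr; total ≈ 35 mm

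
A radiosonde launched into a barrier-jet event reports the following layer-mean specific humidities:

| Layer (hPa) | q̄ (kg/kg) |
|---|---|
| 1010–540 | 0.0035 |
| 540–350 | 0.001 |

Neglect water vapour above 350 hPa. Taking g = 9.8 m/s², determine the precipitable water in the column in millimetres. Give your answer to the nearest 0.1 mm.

Precipitable water is the column-integrated vapour mass per unit area: PW = (1/g) Σ q̄ Δp, with q in kg/kg and Δp in Pa (1 kg/m² of water = 1 mm).
Layer 1010–540 hPa: Δp = 470 hPa = 47000 Pa, q̄ = 0.0035 kg/kg → 0.0035 × 47000 / 9.8 = 16.79 mm
Layer 540–350 hPa: Δp = 190 hPa = 19000 Pa, q̄ = 0.001 kg/kg → 0.001 × 19000 / 9.8 = 1.94 mm
PW = 16.79 + 1.94 = 18.73 ≈ 18.7 mm.

PW ≈ 18.7 mm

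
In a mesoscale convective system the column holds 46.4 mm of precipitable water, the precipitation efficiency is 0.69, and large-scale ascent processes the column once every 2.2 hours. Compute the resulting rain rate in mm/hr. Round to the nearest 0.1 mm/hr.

R ≈ 14.6 mm/hr

Each overturning extracts ε × PW = 0.69 × 46.4 = 32.016 mm.
Rate = ε·PW / τ = 32.016 / 2.2 h = 14.6 mm/hr.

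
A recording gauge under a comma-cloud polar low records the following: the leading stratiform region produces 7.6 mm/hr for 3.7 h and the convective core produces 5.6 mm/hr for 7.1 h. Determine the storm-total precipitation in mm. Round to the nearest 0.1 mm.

Total = Σ Rᵢ Δtᵢ = 7.6 × 3.7 + 5.6 × 7.1
      = 28.12 + 39.76 = 67.9 mm.

total ≈ 67.9 mm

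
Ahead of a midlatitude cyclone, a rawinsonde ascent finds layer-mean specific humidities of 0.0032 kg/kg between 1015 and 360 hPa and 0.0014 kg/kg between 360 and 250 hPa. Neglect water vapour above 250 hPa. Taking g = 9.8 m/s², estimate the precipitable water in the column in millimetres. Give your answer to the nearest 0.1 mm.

PW ≈ 23.0 mm

Precipitable water is the column-integrated vapour mass per unit area: PW = (1/g) Σ q̄ Δp, with q in kg/kg and Δp in Pa (1 kg/m² of water = 1 mm).
Layer 1015–360 hPa: Δp = 655 hPa = 65500 Pa, q̄ = 0.0032 kg/kg → 0.0032 × 65500 / 9.8 = 21.39 mm
Layer 360–250 hPa: Δp = 110 hPa = 11000 Pa, q̄ = 0.0014 kg/kg → 0.0014 × 11000 / 9.8 = 1.57 mm
PW = 21.39 + 1.57 = 22.96 ≈ 23.0 mm.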